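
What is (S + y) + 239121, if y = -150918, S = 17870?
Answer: 106073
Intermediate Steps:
(S + y) + 239121 = (17870 - 150918) + 239121 = -133048 + 239121 = 106073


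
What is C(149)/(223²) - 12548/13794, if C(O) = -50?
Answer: -312344596/342980913 ≈ -0.91068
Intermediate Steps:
C(149)/(223²) - 12548/13794 = -50/(223²) - 12548/13794 = -50/49729 - 12548*1/13794 = -50*1/49729 - 6274/6897 = -50/49729 - 6274/6897 = -312344596/342980913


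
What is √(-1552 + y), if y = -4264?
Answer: 2*I*√1454 ≈ 76.263*I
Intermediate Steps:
√(-1552 + y) = √(-1552 - 4264) = √(-5816) = 2*I*√1454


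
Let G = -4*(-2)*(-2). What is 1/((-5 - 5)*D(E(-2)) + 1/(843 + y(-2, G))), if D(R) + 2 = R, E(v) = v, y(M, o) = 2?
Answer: 845/33801 ≈ 0.024999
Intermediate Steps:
G = -16 (G = 8*(-2) = -16)
D(R) = -2 + R
1/((-5 - 5)*D(E(-2)) + 1/(843 + y(-2, G))) = 1/((-5 - 5)*(-2 - 2) + 1/(843 + 2)) = 1/(-10*(-4) + 1/845) = 1/(40 + 1/845) = 1/(33801/845) = 845/33801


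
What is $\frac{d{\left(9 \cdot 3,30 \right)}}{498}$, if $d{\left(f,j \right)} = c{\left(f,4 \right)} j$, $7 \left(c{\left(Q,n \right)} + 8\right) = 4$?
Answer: $- \frac{260}{581} \approx -0.4475$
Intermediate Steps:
$c{\left(Q,n \right)} = - \frac{52}{7}$ ($c{\left(Q,n \right)} = -8 + \frac{1}{7} \cdot 4 = -8 + \frac{4}{7} = - \frac{52}{7}$)
$d{\left(f,j \right)} = - \frac{52 j}{7}$
$\frac{d{\left(9 \cdot 3,30 \right)}}{498} = \frac{\left(- \frac{52}{7}\right) 30}{498} = \left(- \frac{1560}{7}\right) \frac{1}{498} = - \frac{260}{581}$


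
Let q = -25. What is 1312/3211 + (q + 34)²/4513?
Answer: 6181147/14491243 ≈ 0.42654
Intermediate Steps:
1312/3211 + (q + 34)²/4513 = 1312/3211 + (-25 + 34)²/4513 = 1312*(1/3211) + 9²*(1/4513) = 1312/3211 + 81*(1/4513) = 1312/3211 + 81/4513 = 6181147/14491243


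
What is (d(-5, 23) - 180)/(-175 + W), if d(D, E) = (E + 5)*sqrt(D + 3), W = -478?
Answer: 180/653 - 28*I*sqrt(2)/653 ≈ 0.27565 - 0.06064*I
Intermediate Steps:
d(D, E) = sqrt(3 + D)*(5 + E) (d(D, E) = (5 + E)*sqrt(3 + D) = sqrt(3 + D)*(5 + E))
(d(-5, 23) - 180)/(-175 + W) = (sqrt(3 - 5)*(5 + 23) - 180)/(-175 - 478) = (sqrt(-2)*28 - 180)/(-653) = ((I*sqrt(2))*28 - 180)*(-1/653) = (28*I*sqrt(2) - 180)*(-1/653) = (-180 + 28*I*sqrt(2))*(-1/653) = 180/653 - 28*I*sqrt(2)/653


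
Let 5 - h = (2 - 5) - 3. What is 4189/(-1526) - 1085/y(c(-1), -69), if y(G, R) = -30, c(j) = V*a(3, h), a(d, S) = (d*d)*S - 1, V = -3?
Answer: 76502/2289 ≈ 33.422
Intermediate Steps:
h = 11 (h = 5 - ((2 - 5) - 3) = 5 - (-3 - 3) = 5 - 1*(-6) = 5 + 6 = 11)
a(d, S) = -1 + S*d² (a(d, S) = d²*S - 1 = S*d² - 1 = -1 + S*d²)
c(j) = -294 (c(j) = -3*(-1 + 11*3²) = -3*(-1 + 11*9) = -3*(-1 + 99) = -3*98 = -294)
4189/(-1526) - 1085/y(c(-1), -69) = 4189/(-1526) - 1085/(-30) = 4189*(-1/1526) - 1085*(-1/30) = -4189/1526 + 217/6 = 76502/2289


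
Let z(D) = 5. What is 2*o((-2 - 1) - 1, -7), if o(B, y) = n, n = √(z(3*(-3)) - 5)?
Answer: 0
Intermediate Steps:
n = 0 (n = √(5 - 5) = √0 = 0)
o(B, y) = 0
2*o((-2 - 1) - 1, -7) = 2*0 = 0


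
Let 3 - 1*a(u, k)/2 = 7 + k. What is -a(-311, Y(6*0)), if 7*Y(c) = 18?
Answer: 92/7 ≈ 13.143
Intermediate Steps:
Y(c) = 18/7 (Y(c) = (1/7)*18 = 18/7)
a(u, k) = -8 - 2*k (a(u, k) = 6 - 2*(7 + k) = 6 + (-14 - 2*k) = -8 - 2*k)
-a(-311, Y(6*0)) = -(-8 - 2*18/7) = -(-8 - 36/7) = -1*(-92/7) = 92/7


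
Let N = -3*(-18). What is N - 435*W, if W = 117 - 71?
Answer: -19956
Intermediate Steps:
N = 54
W = 46
N - 435*W = 54 - 435*46 = 54 - 20010 = -19956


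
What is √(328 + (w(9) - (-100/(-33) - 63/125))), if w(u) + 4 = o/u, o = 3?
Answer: √219029910/825 ≈ 17.939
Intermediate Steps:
w(u) = -4 + 3/u
√(328 + (w(9) - (-100/(-33) - 63/125))) = √(328 + ((-4 + 3/9) - (-100/(-33) - 63/125))) = √(328 + ((-4 + 3*(⅑)) - (-100*(-1/33) - 63*1/125))) = √(328 + ((-4 + ⅓) - (100/33 - 63/125))) = √(328 + (-11/3 - 1*10421/4125)) = √(328 + (-11/3 - 10421/4125)) = √(328 - 25546/4125) = √(1327454/4125) = √219029910/825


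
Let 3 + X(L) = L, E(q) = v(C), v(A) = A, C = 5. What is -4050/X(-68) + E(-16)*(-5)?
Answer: 2275/71 ≈ 32.042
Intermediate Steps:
E(q) = 5
X(L) = -3 + L
-4050/X(-68) + E(-16)*(-5) = -4050/(-3 - 68) + 5*(-5) = -4050/(-71) - 25 = -4050*(-1/71) - 25 = 4050/71 - 25 = 2275/71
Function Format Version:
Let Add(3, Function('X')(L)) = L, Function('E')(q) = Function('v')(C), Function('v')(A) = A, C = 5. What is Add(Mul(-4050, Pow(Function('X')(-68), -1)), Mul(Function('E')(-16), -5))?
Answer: Rational(2275, 71) ≈ 32.042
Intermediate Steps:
Function('E')(q) = 5
Function('X')(L) = Add(-3, L)
Add(Mul(-4050, Pow(Function('X')(-68), -1)), Mul(Function('E')(-16), -5)) = Add(Mul(-4050, Pow(Add(-3, -68), -1)), Mul(5, -5)) = Add(Mul(-4050, Pow(-71, -1)), -25) = Add(Mul(-4050, Rational(-1, 71)), -25) = Add(Rational(4050, 71), -25) = Rational(2275, 71)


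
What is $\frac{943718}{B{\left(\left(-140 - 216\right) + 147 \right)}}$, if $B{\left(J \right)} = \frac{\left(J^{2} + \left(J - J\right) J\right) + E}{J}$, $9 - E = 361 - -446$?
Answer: $- \frac{10380898}{2257} \approx -4599.4$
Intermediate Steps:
$E = -798$ ($E = 9 - \left(361 - -446\right) = 9 - \left(361 + 446\right) = 9 - 807 = -798$)
$B{\left(J \right)} = \frac{-798 + J^{2}}{J}$ ($B{\left(J \right)} = \frac{\left(J^{2} + \left(J - J\right) J\right) - 798}{J} = \frac{\left(J^{2} + 0 J\right) - 798}{J} = \frac{\left(J^{2} + 0\right) - 798}{J} = \frac{J^{2} - 798}{J} = \frac{-798 + J^{2}}{J}$)
$\frac{943718}{B{\left(\left(-140 - 216\right) + 147 \right)}} = \frac{943718}{\left(\left(-140 - 216\right) + 147\right) - \frac{798}{\left(-140 - 216\right) + 147}} = \frac{943718}{\left(-356 + 147\right) - \frac{798}{-356 + 147}} = \frac{943718}{-209 - \frac{798}{-209}} = \frac{943718}{-209 - - \frac{42}{11}} = \frac{943718}{-209 + \frac{42}{11}} = \frac{943718}{- \frac{2257}{11}} = 943718 \left(- \frac{11}{2257}\right) = - \frac{10380898}{2257}$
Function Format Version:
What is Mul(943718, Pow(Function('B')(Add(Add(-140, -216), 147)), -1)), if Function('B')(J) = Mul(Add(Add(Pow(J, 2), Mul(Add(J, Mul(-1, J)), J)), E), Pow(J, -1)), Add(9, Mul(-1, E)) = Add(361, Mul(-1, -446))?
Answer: Rational(-10380898, 2257) ≈ -4599.4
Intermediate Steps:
E = -798 (E = Add(9, Mul(-1, Add(361, Mul(-1, -446)))) = Add(9, Mul(-1, Add(361, 446))) = Add(9, Mul(-1, 807)) = Add(9, -807) = -798)
Function('B')(J) = Mul(Pow(J, -1), Add(-798, Pow(J, 2))) (Function('B')(J) = Mul(Add(Add(Pow(J, 2), Mul(Add(J, Mul(-1, J)), J)), -798), Pow(J, -1)) = Mul(Add(Add(Pow(J, 2), Mul(0, J)), -798), Pow(J, -1)) = Mul(Add(Add(Pow(J, 2), 0), -798), Pow(J, -1)) = Mul(Add(Pow(J, 2), -798), Pow(J, -1)) = Mul(Add(-798, Pow(J, 2)), Pow(J, -1)) = Mul(Pow(J, -1), Add(-798, Pow(J, 2))))
Mul(943718, Pow(Function('B')(Add(Add(-140, -216), 147)), -1)) = Mul(943718, Pow(Add(Add(Add(-140, -216), 147), Mul(-798, Pow(Add(Add(-140, -216), 147), -1))), -1)) = Mul(943718, Pow(Add(Add(-356, 147), Mul(-798, Pow(Add(-356, 147), -1))), -1)) = Mul(943718, Pow(Add(-209, Mul(-798, Pow(-209, -1))), -1)) = Mul(943718, Pow(Add(-209, Mul(-798, Rational(-1, 209))), -1)) = Mul(943718, Pow(Add(-209, Rational(42, 11)), -1)) = Mul(943718, Pow(Rational(-2257, 11), -1)) = Mul(943718, Rational(-11, 2257)) = Rational(-10380898, 2257)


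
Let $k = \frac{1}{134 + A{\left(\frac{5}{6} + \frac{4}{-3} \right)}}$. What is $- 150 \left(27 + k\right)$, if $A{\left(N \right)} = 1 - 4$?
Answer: $- \frac{530700}{131} \approx -4051.1$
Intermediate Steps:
$A{\left(N \right)} = -3$ ($A{\left(N \right)} = 1 - 4 = -3$)
$k = \frac{1}{131}$ ($k = \frac{1}{134 - 3} = \frac{1}{131} \approx 0.0076336$)
$- 150 \left(27 + k\right) = - 150 \left(27 + \frac{1}{131}\right) = \left(-150\right) \frac{3538}{131} = - \frac{530700}{131}$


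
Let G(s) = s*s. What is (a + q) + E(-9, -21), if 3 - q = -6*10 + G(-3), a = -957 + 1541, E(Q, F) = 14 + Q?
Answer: 643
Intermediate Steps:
a = 584
G(s) = s**2
q = 54 (q = 3 - (-6*10 + (-3)**2) = 3 - (-60 + 9) = 3 - 1*(-51) = 3 + 51 = 54)
(a + q) + E(-9, -21) = (584 + 54) + (14 - 9) = 638 + 5 = 643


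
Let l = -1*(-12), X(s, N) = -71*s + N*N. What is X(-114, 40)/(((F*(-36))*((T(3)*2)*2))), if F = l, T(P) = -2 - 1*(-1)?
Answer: 4847/864 ≈ 5.6100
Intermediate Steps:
X(s, N) = N² - 71*s (X(s, N) = -71*s + N² = N² - 71*s)
T(P) = -1 (T(P) = -2 + 1 = -1)
l = 12
F = 12
X(-114, 40)/(((F*(-36))*((T(3)*2)*2))) = (40² - 71*(-114))/(((12*(-36))*(-1*2*2))) = (1600 + 8094)/((-(-864)*2)) = 9694/((-432*(-4))) = 9694/1728 = 9694*(1/1728) = 4847/864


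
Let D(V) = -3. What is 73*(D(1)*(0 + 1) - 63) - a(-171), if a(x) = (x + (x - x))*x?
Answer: -34059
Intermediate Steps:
a(x) = x² (a(x) = (x + 0)*x = x*x = x²)
73*(D(1)*(0 + 1) - 63) - a(-171) = 73*(-3*(0 + 1) - 63) - 1*(-171)² = 73*(-3*1 - 63) - 1*29241 = 73*(-3 - 63) - 29241 = 73*(-66) - 29241 = -4818 - 29241 = -34059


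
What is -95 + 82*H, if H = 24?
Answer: 1873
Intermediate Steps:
-95 + 82*H = -95 + 82*24 = -95 + 1968 = 1873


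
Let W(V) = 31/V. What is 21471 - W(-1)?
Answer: 21502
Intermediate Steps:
21471 - W(-1) = 21471 - 31/(-1) = 21471 - 31*(-1) = 21471 - 1*(-31) = 21471 + 31 = 21502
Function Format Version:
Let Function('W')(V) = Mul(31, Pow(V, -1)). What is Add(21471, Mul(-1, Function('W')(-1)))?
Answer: 21502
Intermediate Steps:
Add(21471, Mul(-1, Function('W')(-1))) = Add(21471, Mul(-1, Mul(31, Pow(-1, -1)))) = Add(21471, Mul(-1, Mul(31, -1))) = Add(21471, Mul(-1, -31)) = Add(21471, 31) = 21502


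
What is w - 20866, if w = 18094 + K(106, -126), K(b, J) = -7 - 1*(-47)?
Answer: -2732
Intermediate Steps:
K(b, J) = 40 (K(b, J) = -7 + 47 = 40)
w = 18134 (w = 18094 + 40 = 18134)
w - 20866 = 18134 - 20866 = -2732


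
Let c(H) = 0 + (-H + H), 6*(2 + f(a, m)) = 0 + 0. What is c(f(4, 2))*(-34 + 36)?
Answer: 0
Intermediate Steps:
f(a, m) = -2 (f(a, m) = -2 + (0 + 0)/6 = -2 + (⅙)*0 = -2 + 0 = -2)
c(H) = 0 (c(H) = 0 + 0 = 0)
c(f(4, 2))*(-34 + 36) = 0*(-34 + 36) = 0*2 = 0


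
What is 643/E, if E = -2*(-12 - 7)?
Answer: 643/38 ≈ 16.921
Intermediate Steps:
E = 38 (E = -2*(-19) = 38)
643/E = 643/38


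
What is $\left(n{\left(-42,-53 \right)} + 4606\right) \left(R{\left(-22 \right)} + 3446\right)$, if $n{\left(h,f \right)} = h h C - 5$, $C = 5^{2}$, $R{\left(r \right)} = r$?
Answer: $166752224$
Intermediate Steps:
$C = 25$
$n{\left(h,f \right)} = -5 + 25 h^{2}$ ($n{\left(h,f \right)} = h h 25 - 5 = h^{2} \cdot 25 - 5 = 25 h^{2} - 5 = -5 + 25 h^{2}$)
$\left(n{\left(-42,-53 \right)} + 4606\right) \left(R{\left(-22 \right)} + 3446\right) = \left(\left(-5 + 25 \left(-42\right)^{2}\right) + 4606\right) \left(-22 + 3446\right) = \left(\left(-5 + 25 \cdot 1764\right) + 4606\right) 3424 = \left(\left(-5 + 44100\right) + 4606\right) 3424 = \left(44095 + 4606\right) 3424 = 48701 \cdot 3424 = 166752224$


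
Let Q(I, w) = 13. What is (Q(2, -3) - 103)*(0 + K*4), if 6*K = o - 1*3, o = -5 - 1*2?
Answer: 600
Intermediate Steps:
o = -7 (o = -5 - 2 = -7)
K = -5/3 (K = (-7 - 1*3)/6 = (-7 - 3)/6 = (1/6)*(-10) = -5/3 ≈ -1.6667)
(Q(2, -3) - 103)*(0 + K*4) = (13 - 103)*(0 - 5/3*4) = -90*(0 - 20/3) = -90*(-20/3) = 600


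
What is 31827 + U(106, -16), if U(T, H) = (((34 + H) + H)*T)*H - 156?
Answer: 28279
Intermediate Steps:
U(T, H) = -156 + H*T*(34 + 2*H) (U(T, H) = ((34 + 2*H)*T)*H - 156 = (T*(34 + 2*H))*H - 156 = H*T*(34 + 2*H) - 156 = -156 + H*T*(34 + 2*H))
31827 + U(106, -16) = 31827 + (-156 + 2*106*(-16)² + 34*(-16)*106) = 31827 + (-156 + 2*106*256 - 57664) = 31827 + (-156 + 54272 - 57664) = 31827 - 3548 = 28279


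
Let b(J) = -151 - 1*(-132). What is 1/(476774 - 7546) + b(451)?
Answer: -8915331/469228 ≈ -19.000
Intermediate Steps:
b(J) = -19 (b(J) = -151 + 132 = -19)
1/(476774 - 7546) + b(451) = 1/(476774 - 7546) - 19 = 1/469228 - 19 = -8915331/469228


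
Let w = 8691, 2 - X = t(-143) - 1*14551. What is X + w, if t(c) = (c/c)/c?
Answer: 3323893/143 ≈ 23244.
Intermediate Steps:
t(c) = 1/c
X = 2081080/143 (X = 2 - (1/(-143) - 1*14551) = 2 - (-1/143 - 14551) = 2 - 1*(-2080794/143) = 2 + 2080794/143 = 2081080/143 ≈ 14553.)
X + w = 2081080/143 + 8691 = 3323893/143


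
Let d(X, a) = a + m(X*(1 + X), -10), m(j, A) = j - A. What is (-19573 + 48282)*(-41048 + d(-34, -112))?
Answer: -1149163852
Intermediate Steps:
d(X, a) = 10 + a + X*(1 + X) (d(X, a) = a + (X*(1 + X) - 1*(-10)) = a + (X*(1 + X) + 10) = a + (10 + X*(1 + X)) = 10 + a + X*(1 + X))
(-19573 + 48282)*(-41048 + d(-34, -112)) = (-19573 + 48282)*(-41048 + (10 - 112 - 34*(1 - 34))) = 28709*(-41048 + (10 - 112 - 34*(-33))) = 28709*(-41048 + (10 - 112 + 1122)) = 28709*(-41048 + 1020) = 28709*(-40028) = -1149163852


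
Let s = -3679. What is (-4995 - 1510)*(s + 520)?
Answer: 20549295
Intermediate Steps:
(-4995 - 1510)*(s + 520) = (-4995 - 1510)*(-3679 + 520) = -6505*(-3159) = 20549295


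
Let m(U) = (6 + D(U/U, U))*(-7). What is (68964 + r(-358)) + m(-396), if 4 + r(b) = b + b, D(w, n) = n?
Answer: 70974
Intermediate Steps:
r(b) = -4 + 2*b (r(b) = -4 + (b + b) = -4 + 2*b)
m(U) = -42 - 7*U (m(U) = (6 + U)*(-7) = -42 - 7*U)
(68964 + r(-358)) + m(-396) = (68964 + (-4 + 2*(-358))) + (-42 - 7*(-396)) = (68964 + (-4 - 716)) + (-42 + 2772) = (68964 - 720) + 2730 = 68244 + 2730 = 70974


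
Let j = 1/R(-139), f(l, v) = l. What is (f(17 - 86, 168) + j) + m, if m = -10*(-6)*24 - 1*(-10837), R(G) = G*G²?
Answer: 32786036751/2685619 ≈ 12208.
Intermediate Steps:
R(G) = G³
j = -1/2685619 (j = 1/((-139)³) = 1/(-2685619) = -1/2685619 ≈ -3.7235e-7)
m = 12277 (m = 60*24 + 10837 = 1440 + 10837 = 12277)
(f(17 - 86, 168) + j) + m = ((17 - 86) - 1/2685619) + 12277 = (-69 - 1/2685619) + 12277 = -185307712/2685619 + 12277 = 32786036751/2685619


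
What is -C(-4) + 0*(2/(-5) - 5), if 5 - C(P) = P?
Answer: -9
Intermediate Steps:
C(P) = 5 - P
-C(-4) + 0*(2/(-5) - 5) = -(5 - 1*(-4)) + 0*(2/(-5) - 5) = -(5 + 4) + 0*(2*(-⅕) - 5) = -1*9 + 0*(-⅖ - 5) = -9 + 0*(-27/5) = -9 + 0 = -9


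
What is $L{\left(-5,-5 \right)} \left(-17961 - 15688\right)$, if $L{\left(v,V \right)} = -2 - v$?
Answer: $-100947$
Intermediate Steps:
$L{\left(-5,-5 \right)} \left(-17961 - 15688\right) = \left(-2 - -5\right) \left(-17961 - 15688\right) = \left(-2 + 5\right) \left(-33649\right) = 3 \left(-33649\right) = -100947$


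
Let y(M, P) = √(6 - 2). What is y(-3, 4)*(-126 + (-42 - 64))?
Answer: -464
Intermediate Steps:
y(M, P) = 2 (y(M, P) = √4 = 2)
y(-3, 4)*(-126 + (-42 - 64)) = 2*(-126 + (-42 - 64)) = 2*(-126 - 106) = 2*(-232) = -464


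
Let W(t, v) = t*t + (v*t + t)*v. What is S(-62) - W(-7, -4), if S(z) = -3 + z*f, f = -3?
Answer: 218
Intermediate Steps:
S(z) = -3 - 3*z (S(z) = -3 + z*(-3) = -3 - 3*z)
W(t, v) = t² + v*(t + t*v) (W(t, v) = t² + (t*v + t)*v = t² + (t + t*v)*v = t² + v*(t + t*v))
S(-62) - W(-7, -4) = (-3 - 3*(-62)) - (-7)*(-7 - 4 + (-4)²) = (-3 + 186) - (-7)*(-7 - 4 + 16) = 183 - (-7)*5 = 183 - 1*(-35) = 183 + 35 = 218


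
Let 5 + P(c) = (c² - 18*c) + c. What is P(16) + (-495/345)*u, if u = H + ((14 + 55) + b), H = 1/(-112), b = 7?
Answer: -334959/2576 ≈ -130.03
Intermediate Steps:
P(c) = -5 + c² - 17*c (P(c) = -5 + ((c² - 18*c) + c) = -5 + (c² - 17*c) = -5 + c² - 17*c)
H = -1/112 ≈ -0.0089286
u = 8511/112 (u = -1/112 + ((14 + 55) + 7) = -1/112 + (69 + 7) = -1/112 + 76 = 8511/112 ≈ 75.991)
P(16) + (-495/345)*u = (-5 + 16² - 17*16) - 495/345*(8511/112) = (-5 + 256 - 272) - 495*1/345*(8511/112) = -21 - 33/23*8511/112 = -21 - 280863/2576 = -334959/2576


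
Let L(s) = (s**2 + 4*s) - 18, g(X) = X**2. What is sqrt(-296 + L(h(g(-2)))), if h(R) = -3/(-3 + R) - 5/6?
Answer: I*sqrt(11327)/6 ≈ 17.738*I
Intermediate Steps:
h(R) = -5/6 - 3/(-3 + R) (h(R) = -3/(-3 + R) - 5*1/6 = -3/(-3 + R) - 5/6 = -5/6 - 3/(-3 + R))
L(s) = -18 + s**2 + 4*s
sqrt(-296 + L(h(g(-2)))) = sqrt(-296 + (-18 + ((-3 - 5*(-2)**2)/(6*(-3 + (-2)**2)))**2 + 4*((-3 - 5*(-2)**2)/(6*(-3 + (-2)**2))))) = sqrt(-296 + (-18 + ((-3 - 5*4)/(6*(-3 + 4)))**2 + 4*((-3 - 5*4)/(6*(-3 + 4))))) = sqrt(-296 + (-18 + ((1/6)*(-3 - 20)/1)**2 + 4*((1/6)*(-3 - 20)/1))) = sqrt(-296 + (-18 + ((1/6)*1*(-23))**2 + 4*((1/6)*1*(-23)))) = sqrt(-296 + (-18 + (-23/6)**2 + 4*(-23/6))) = sqrt(-296 + (-18 + 529/36 - 46/3)) = sqrt(-296 - 671/36) = sqrt(-11327/36) = I*sqrt(11327)/6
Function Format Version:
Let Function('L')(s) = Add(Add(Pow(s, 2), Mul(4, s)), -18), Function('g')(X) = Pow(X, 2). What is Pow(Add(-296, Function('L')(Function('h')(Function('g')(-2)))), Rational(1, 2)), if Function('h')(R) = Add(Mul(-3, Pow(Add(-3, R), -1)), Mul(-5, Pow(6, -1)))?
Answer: Mul(Rational(1, 6), I, Pow(11327, Rational(1, 2))) ≈ Mul(17.738, I)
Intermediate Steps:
Function('h')(R) = Add(Rational(-5, 6), Mul(-3, Pow(Add(-3, R), -1))) (Function('h')(R) = Add(Mul(-3, Pow(Add(-3, R), -1)), Mul(-5, Rational(1, 6))) = Add(Mul(-3, Pow(Add(-3, R), -1)), Rational(-5, 6)) = Add(Rational(-5, 6), Mul(-3, Pow(Add(-3, R), -1))))
Function('L')(s) = Add(-18, Pow(s, 2), Mul(4, s))
Pow(Add(-296, Function('L')(Function('h')(Function('g')(-2)))), Rational(1, 2)) = Pow(Add(-296, Add(-18, Pow(Mul(Rational(1, 6), Pow(Add(-3, Pow(-2, 2)), -1), Add(-3, Mul(-5, Pow(-2, 2)))), 2), Mul(4, Mul(Rational(1, 6), Pow(Add(-3, Pow(-2, 2)), -1), Add(-3, Mul(-5, Pow(-2, 2))))))), Rational(1, 2)) = Pow(Add(-296, Add(-18, Pow(Mul(Rational(1, 6), Pow(Add(-3, 4), -1), Add(-3, Mul(-5, 4))), 2), Mul(4, Mul(Rational(1, 6), Pow(Add(-3, 4), -1), Add(-3, Mul(-5, 4)))))), Rational(1, 2)) = Pow(Add(-296, Add(-18, Pow(Mul(Rational(1, 6), Pow(1, -1), Add(-3, -20)), 2), Mul(4, Mul(Rational(1, 6), Pow(1, -1), Add(-3, -20))))), Rational(1, 2)) = Pow(Add(-296, Add(-18, Pow(Mul(Rational(1, 6), 1, -23), 2), Mul(4, Mul(Rational(1, 6), 1, -23)))), Rational(1, 2)) = Pow(Add(-296, Add(-18, Pow(Rational(-23, 6), 2), Mul(4, Rational(-23, 6)))), Rational(1, 2)) = Pow(Add(-296, Add(-18, Rational(529, 36), Rational(-46, 3))), Rational(1, 2)) = Pow(Add(-296, Rational(-671, 36)), Rational(1, 2)) = Pow(Rational(-11327, 36), Rational(1, 2)) = Mul(Rational(1, 6), I, Pow(11327, Rational(1, 2)))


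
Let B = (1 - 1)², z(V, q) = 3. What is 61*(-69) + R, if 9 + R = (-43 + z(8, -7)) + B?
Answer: -4258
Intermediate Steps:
B = 0 (B = 0² = 0)
R = -49 (R = -9 + ((-43 + 3) + 0) = -9 + (-40 + 0) = -9 - 40 = -49)
61*(-69) + R = 61*(-69) - 49 = -4209 - 49 = -4258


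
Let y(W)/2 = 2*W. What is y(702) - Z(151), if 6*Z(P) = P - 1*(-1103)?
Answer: 2599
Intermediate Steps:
y(W) = 4*W (y(W) = 2*(2*W) = 4*W)
Z(P) = 1103/6 + P/6 (Z(P) = (P - 1*(-1103))/6 = (P + 1103)/6 = (1103 + P)/6 = 1103/6 + P/6)
y(702) - Z(151) = 4*702 - (1103/6 + (⅙)*151) = 2808 - (1103/6 + 151/6) = 2808 - 1*209 = 2808 - 209 = 2599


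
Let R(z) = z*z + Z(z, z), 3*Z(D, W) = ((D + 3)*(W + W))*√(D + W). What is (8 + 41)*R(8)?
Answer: 43904/3 ≈ 14635.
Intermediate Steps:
Z(D, W) = 2*W*√(D + W)*(3 + D)/3 (Z(D, W) = (((D + 3)*(W + W))*√(D + W))/3 = (((3 + D)*(2*W))*√(D + W))/3 = ((2*W*(3 + D))*√(D + W))/3 = (2*W*√(D + W)*(3 + D))/3 = 2*W*√(D + W)*(3 + D)/3)
R(z) = z² + 2*√2*z^(3/2)*(3 + z)/3 (R(z) = z*z + 2*z*√(z + z)*(3 + z)/3 = z² + 2*z*√(2*z)*(3 + z)/3 = z² + 2*z*(√2*√z)*(3 + z)/3 = z² + 2*√2*z^(3/2)*(3 + z)/3)
(8 + 41)*R(8) = (8 + 41)*(8² + 2*√2*8^(3/2)*(3 + 8)/3) = 49*(64 + (⅔)*√2*(16*√2)*11) = 49*(64 + 704/3) = 49*(896/3) = 43904/3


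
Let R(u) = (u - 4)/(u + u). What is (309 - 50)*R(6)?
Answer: 259/6 ≈ 43.167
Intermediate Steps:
R(u) = (-4 + u)/(2*u) (R(u) = (-4 + u)/((2*u)) = (-4 + u)*(1/(2*u)) = (-4 + u)/(2*u))
(309 - 50)*R(6) = (309 - 50)*((1/2)*(-4 + 6)/6) = 259*((1/2)*(1/6)*2) = 259*(1/6) = 259/6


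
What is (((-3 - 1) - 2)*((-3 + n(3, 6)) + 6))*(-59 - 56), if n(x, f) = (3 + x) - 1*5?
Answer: 2760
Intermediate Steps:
n(x, f) = -2 + x (n(x, f) = (3 + x) - 5 = -2 + x)
(((-3 - 1) - 2)*((-3 + n(3, 6)) + 6))*(-59 - 56) = (((-3 - 1) - 2)*((-3 + (-2 + 3)) + 6))*(-59 - 56) = ((-4 - 2)*((-3 + 1) + 6))*(-115) = -6*(-2 + 6)*(-115) = -6*4*(-115) = -24*(-115) = 2760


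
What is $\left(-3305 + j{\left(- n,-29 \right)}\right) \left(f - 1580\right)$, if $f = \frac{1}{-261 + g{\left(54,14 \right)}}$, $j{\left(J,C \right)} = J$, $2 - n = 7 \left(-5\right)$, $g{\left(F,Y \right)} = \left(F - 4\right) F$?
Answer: $\frac{4292931566}{813} \approx 5.2804 \cdot 10^{6}$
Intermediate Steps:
$g{\left(F,Y \right)} = F \left(-4 + F\right)$ ($g{\left(F,Y \right)} = \left(-4 + F\right) F = F \left(-4 + F\right)$)
$n = 37$ ($n = 2 - 7 \left(-5\right) = 2 - -35 = 2 + 35 = 37$)
$f = \frac{1}{2439}$ ($f = \frac{1}{-261 + 54 \left(-4 + 54\right)} = \frac{1}{-261 + 54 \cdot 50} = \frac{1}{-261 + 2700} = \frac{1}{2439} \approx 0.00041$)
$\left(-3305 + j{\left(- n,-29 \right)}\right) \left(f - 1580\right) = \left(-3305 - 37\right) \left(\frac{1}{2439} - 1580\right) = \left(-3305 - 37\right) \left(- \frac{3853619}{2439}\right) = \left(-3342\right) \left(- \frac{3853619}{2439}\right) = \frac{4292931566}{813}$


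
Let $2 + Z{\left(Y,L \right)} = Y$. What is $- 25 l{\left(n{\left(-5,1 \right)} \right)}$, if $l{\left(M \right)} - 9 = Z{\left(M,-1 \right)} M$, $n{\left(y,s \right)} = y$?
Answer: $-1100$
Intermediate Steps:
$Z{\left(Y,L \right)} = -2 + Y$
$l{\left(M \right)} = 9 + M \left(-2 + M\right)$ ($l{\left(M \right)} = 9 + \left(-2 + M\right) M = 9 + M \left(-2 + M\right)$)
$- 25 l{\left(n{\left(-5,1 \right)} \right)} = - 25 \left(9 - 5 \left(-2 - 5\right)\right) = - 25 \left(9 - -35\right) = - 25 \left(9 + 35\right) = \left(-25\right) 44 = -1100$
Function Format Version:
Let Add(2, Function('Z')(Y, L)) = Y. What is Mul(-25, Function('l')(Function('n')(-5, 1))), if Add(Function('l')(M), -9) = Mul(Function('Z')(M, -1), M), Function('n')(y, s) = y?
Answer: -1100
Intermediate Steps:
Function('Z')(Y, L) = Add(-2, Y)
Function('l')(M) = Add(9, Mul(M, Add(-2, M))) (Function('l')(M) = Add(9, Mul(Add(-2, M), M)) = Add(9, Mul(M, Add(-2, M))))
Mul(-25, Function('l')(Function('n')(-5, 1))) = Mul(-25, Add(9, Mul(-5, Add(-2, -5)))) = Mul(-25, Add(9, Mul(-5, -7))) = Mul(-25, Add(9, 35)) = Mul(-25, 44) = -1100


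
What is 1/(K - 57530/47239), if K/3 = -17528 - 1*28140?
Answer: -47239/6471989486 ≈ -7.2990e-6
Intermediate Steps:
K = -137004 (K = 3*(-17528 - 1*28140) = 3*(-17528 - 28140) = 3*(-45668) = -137004)
1/(K - 57530/47239) = 1/(-137004 - 57530/47239) = 1/(-6471989486/47239) = -47239/6471989486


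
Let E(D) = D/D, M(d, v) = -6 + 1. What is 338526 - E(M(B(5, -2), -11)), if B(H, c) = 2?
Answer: 338525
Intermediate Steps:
M(d, v) = -5
E(D) = 1
338526 - E(M(B(5, -2), -11)) = 338526 - 1*1 = 338526 - 1 = 338525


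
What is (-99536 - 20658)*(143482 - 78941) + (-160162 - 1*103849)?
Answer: -7757704965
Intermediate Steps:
(-99536 - 20658)*(143482 - 78941) + (-160162 - 1*103849) = -120194*64541 + (-160162 - 103849) = -7757440954 - 264011 = -7757704965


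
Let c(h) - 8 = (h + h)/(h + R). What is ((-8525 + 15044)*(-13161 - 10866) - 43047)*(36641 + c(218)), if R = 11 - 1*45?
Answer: -132074177091390/23 ≈ -5.7424e+12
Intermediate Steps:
R = -34 (R = 11 - 45 = -34)
c(h) = 8 + 2*h/(-34 + h) (c(h) = 8 + (h + h)/(h - 34) = 8 + (2*h)/(-34 + h) = 8 + 2*h/(-34 + h))
((-8525 + 15044)*(-13161 - 10866) - 43047)*(36641 + c(218)) = ((-8525 + 15044)*(-13161 - 10866) - 43047)*(36641 + 2*(-136 + 5*218)/(-34 + 218)) = (6519*(-24027) - 43047)*(36641 + 2*(-136 + 1090)/184) = (-156632013 - 43047)*(36641 + 2*(1/184)*954) = -156675060*(36641 + 477/46) = -156675060*1685963/46 = -132074177091390/23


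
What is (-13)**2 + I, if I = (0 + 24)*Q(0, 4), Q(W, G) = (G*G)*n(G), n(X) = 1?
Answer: 553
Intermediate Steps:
Q(W, G) = G**2 (Q(W, G) = (G*G)*1 = G**2*1 = G**2)
I = 384 (I = (0 + 24)*4**2 = 24*16 = 384)
(-13)**2 + I = (-13)**2 + 384 = 169 + 384 = 553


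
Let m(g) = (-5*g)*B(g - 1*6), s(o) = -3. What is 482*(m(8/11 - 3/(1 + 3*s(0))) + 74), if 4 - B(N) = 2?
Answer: 667811/22 ≈ 30355.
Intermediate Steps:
B(N) = 2 (B(N) = 4 - 1*2 = 4 - 2 = 2)
m(g) = -10*g (m(g) = -5*g*2 = -10*g)
482*(m(8/11 - 3/(1 + 3*s(0))) + 74) = 482*(-10*(8/11 - 3/(1 + 3*(-3))) + 74) = 482*(-10*(8*(1/11) - 3/(1 - 9)) + 74) = 482*(-10*(8/11 - 3/(-8)) + 74) = 482*(-10*(8/11 - 3*(-1/8)) + 74) = 482*(-10*(8/11 + 3/8) + 74) = 482*(-10*97/88 + 74) = 482*(-485/44 + 74) = 482*(2771/44) = 667811/22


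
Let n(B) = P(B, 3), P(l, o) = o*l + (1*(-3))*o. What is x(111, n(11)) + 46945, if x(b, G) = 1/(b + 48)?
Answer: 7464256/159 ≈ 46945.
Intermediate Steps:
P(l, o) = -3*o + l*o (P(l, o) = l*o - 3*o = -3*o + l*o)
n(B) = -9 + 3*B (n(B) = 3*(-3 + B) = -9 + 3*B)
x(b, G) = 1/(48 + b)
x(111, n(11)) + 46945 = 1/(48 + 111) + 46945 = 1/159 + 46945 = 7464256/159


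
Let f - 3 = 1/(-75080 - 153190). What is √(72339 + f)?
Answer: √3769538548543530/228270 ≈ 268.96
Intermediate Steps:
f = 684809/228270 (f = 3 + 1/(-75080 - 153190) = 3 + 1/(-228270) = 3 - 1/228270 = 684809/228270 ≈ 3.0000)
√(72339 + f) = √(72339 + 684809/228270) = √(16513508339/228270) = √3769538548543530/228270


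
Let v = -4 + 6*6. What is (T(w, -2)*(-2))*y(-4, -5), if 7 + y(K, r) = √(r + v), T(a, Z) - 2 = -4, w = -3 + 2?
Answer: -28 + 12*√3 ≈ -7.2154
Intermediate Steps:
w = -1
T(a, Z) = -2 (T(a, Z) = 2 - 4 = -2)
v = 32 (v = -4 + 36 = 32)
y(K, r) = -7 + √(32 + r) (y(K, r) = -7 + √(r + 32) = -7 + √(32 + r))
(T(w, -2)*(-2))*y(-4, -5) = (-2*(-2))*(-7 + √(32 - 5)) = 4*(-7 + √27) = 4*(-7 + 3*√3) = -28 + 12*√3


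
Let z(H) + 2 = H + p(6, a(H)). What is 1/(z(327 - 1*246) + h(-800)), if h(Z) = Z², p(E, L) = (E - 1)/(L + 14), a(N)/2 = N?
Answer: 176/112653909 ≈ 1.5623e-6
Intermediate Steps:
a(N) = 2*N
p(E, L) = (-1 + E)/(14 + L)
z(H) = -2 + H + 5/(14 + 2*H) (z(H) = -2 + (H + (-1 + 6)/(14 + 2*H)) = -2 + (H + 5/(14 + 2*H)) = -2 + H + 5/(14 + 2*H))
1/(z(327 - 1*246) + h(-800)) = 1/((5/2 + (-2 + (327 - 1*246))*(7 + (327 - 1*246)))/(7 + (327 - 1*246)) + (-800)²) = 1/((5/2 + (-2 + (327 - 246))*(7 + (327 - 246)))/(7 + (327 - 246)) + 640000) = 1/((5/2 + (-2 + 81)*(7 + 81))/(7 + 81) + 640000) = 1/((5/2 + 79*88)/88 + 640000) = 1/((5/2 + 6952)/88 + 640000) = 1/((1/88)*(13909/2) + 640000) = 1/(13909/176 + 640000) = 1/(112653909/176) = 176/112653909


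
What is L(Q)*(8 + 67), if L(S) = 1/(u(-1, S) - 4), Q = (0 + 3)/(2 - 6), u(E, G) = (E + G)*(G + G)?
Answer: -600/11 ≈ -54.545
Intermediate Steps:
u(E, G) = 2*G*(E + G) (u(E, G) = (E + G)*(2*G) = 2*G*(E + G))
Q = -3/4 (Q = 3/(-4) = 3*(-1/4) = -3/4 ≈ -0.75000)
L(S) = 1/(-4 + 2*S*(-1 + S)) (L(S) = 1/(2*S*(-1 + S) - 4) = 1/(-4 + 2*S*(-1 + S)))
L(Q)*(8 + 67) = (1/(2*(-2 - 3*(-1 - 3/4)/4)))*(8 + 67) = (1/(2*(-2 - 3/4*(-7/4))))*75 = (1/(2*(-2 + 21/16)))*75 = (1/(2*(-11/16)))*75 = ((1/2)*(-16/11))*75 = -8/11*75 = -600/11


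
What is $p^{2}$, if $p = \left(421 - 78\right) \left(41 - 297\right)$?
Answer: $7710244864$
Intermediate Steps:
$p = -87808$ ($p = 343 \left(-256\right) = -87808$)
$p^{2} = \left(-87808\right)^{2} = 7710244864$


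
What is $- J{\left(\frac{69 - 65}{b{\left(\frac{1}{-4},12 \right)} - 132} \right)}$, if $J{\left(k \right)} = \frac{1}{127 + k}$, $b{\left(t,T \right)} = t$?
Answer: $- \frac{529}{67167} \approx -0.0078759$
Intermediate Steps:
$- J{\left(\frac{69 - 65}{b{\left(\frac{1}{-4},12 \right)} - 132} \right)} = - \frac{1}{127 + \frac{69 - 65}{\frac{1}{-4} - 132}} = - \frac{1}{127 + \frac{4}{- \frac{1}{4} - 132}} = - \frac{1}{127 + \frac{4}{- \frac{529}{4}}} = - \frac{1}{127 + 4 \left(- \frac{4}{529}\right)} = - \frac{1}{127 - \frac{16}{529}} = - \frac{1}{\frac{67167}{529}} = \left(-1\right) \frac{529}{67167} = - \frac{529}{67167}$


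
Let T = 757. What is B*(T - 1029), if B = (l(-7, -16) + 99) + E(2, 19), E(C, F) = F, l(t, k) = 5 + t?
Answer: -31552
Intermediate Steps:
B = 116 (B = ((5 - 7) + 99) + 19 = (-2 + 99) + 19 = 97 + 19 = 116)
B*(T - 1029) = 116*(757 - 1029) = 116*(-272) = -31552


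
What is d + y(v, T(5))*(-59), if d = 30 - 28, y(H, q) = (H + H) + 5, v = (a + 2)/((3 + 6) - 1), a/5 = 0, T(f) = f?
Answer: -645/2 ≈ -322.50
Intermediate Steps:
a = 0 (a = 5*0 = 0)
v = 1/4 (v = (0 + 2)/((3 + 6) - 1) = 2/(9 - 1) = 2/8 = 2*(1/8) = 1/4 ≈ 0.25000)
y(H, q) = 5 + 2*H (y(H, q) = 2*H + 5 = 5 + 2*H)
d = 2
d + y(v, T(5))*(-59) = 2 + (5 + 2*(1/4))*(-59) = 2 + (5 + 1/2)*(-59) = 2 + (11/2)*(-59) = 2 - 649/2 = -645/2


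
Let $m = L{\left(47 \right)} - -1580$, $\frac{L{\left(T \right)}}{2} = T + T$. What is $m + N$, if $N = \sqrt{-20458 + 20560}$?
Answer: $1768 + \sqrt{102} \approx 1778.1$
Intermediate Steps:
$L{\left(T \right)} = 4 T$ ($L{\left(T \right)} = 2 \left(T + T\right) = 2 \cdot 2 T = 4 T$)
$m = 1768$ ($m = 4 \cdot 47 - -1580 = 188 + 1580 = 1768$)
$N = \sqrt{102} \approx 10.1$
$m + N = 1768 + \sqrt{102}$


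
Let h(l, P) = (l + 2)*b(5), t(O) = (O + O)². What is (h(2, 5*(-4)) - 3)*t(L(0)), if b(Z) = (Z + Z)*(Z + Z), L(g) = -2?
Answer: 6352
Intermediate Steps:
b(Z) = 4*Z² (b(Z) = (2*Z)*(2*Z) = 4*Z²)
t(O) = 4*O² (t(O) = (2*O)² = 4*O²)
h(l, P) = 200 + 100*l (h(l, P) = (l + 2)*(4*5²) = (2 + l)*(4*25) = (2 + l)*100 = 200 + 100*l)
(h(2, 5*(-4)) - 3)*t(L(0)) = ((200 + 100*2) - 3)*(4*(-2)²) = ((200 + 200) - 3)*(4*4) = (400 - 3)*16 = 397*16 = 6352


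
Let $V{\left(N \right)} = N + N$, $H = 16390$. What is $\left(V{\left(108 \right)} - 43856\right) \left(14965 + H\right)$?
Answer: $-1368332200$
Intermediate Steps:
$V{\left(N \right)} = 2 N$
$\left(V{\left(108 \right)} - 43856\right) \left(14965 + H\right) = \left(2 \cdot 108 - 43856\right) \left(14965 + 16390\right) = \left(216 - 43856\right) 31355 = \left(-43640\right) 31355 = -1368332200$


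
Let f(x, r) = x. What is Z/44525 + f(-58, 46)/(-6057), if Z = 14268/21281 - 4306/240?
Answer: 2109235061173/229569149277000 ≈ 0.0091878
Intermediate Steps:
Z = -44105833/2553720 (Z = 14268*(1/21281) - 4306*1/240 = 14268/21281 - 2153/120 = -44105833/2553720 ≈ -17.271)
Z/44525 + f(-58, 46)/(-6057) = -44105833/2553720/44525 - 58/(-6057) = -44105833/2553720*1/44525 - 58*(-1/6057) = -44105833/113704383000 + 58/6057 = 2109235061173/229569149277000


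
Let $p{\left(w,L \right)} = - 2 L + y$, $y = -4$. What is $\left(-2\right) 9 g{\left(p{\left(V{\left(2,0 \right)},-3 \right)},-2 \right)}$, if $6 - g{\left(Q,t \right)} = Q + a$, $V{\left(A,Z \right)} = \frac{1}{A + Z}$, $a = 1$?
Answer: $-54$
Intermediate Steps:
$p{\left(w,L \right)} = -4 - 2 L$ ($p{\left(w,L \right)} = - 2 L - 4 = -4 - 2 L$)
$g{\left(Q,t \right)} = 5 - Q$ ($g{\left(Q,t \right)} = 6 - \left(Q + 1\right) = 6 - \left(1 + Q\right) = 5 - Q$)
$\left(-2\right) 9 g{\left(p{\left(V{\left(2,0 \right)},-3 \right)},-2 \right)} = \left(-2\right) 9 \left(5 - \left(-4 - -6\right)\right) = - 18 \left(5 - \left(-4 + 6\right)\right) = - 18 \left(5 - 2\right) = \left(-18\right) 3 = -54$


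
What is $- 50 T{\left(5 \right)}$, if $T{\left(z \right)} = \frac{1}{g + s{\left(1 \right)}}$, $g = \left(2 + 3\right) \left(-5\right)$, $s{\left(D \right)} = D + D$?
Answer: $\frac{50}{23} \approx 2.1739$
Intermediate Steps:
$s{\left(D \right)} = 2 D$
$g = -25$ ($g = 5 \left(-5\right) = -25$)
$T{\left(z \right)} = - \frac{1}{23}$ ($T{\left(z \right)} = \frac{1}{-25 + 2 \cdot 1} = \frac{1}{-25 + 2} = \frac{1}{-23} = - \frac{1}{23}$)
$- 50 T{\left(5 \right)} = \left(-50\right) \left(- \frac{1}{23}\right) = \frac{50}{23}$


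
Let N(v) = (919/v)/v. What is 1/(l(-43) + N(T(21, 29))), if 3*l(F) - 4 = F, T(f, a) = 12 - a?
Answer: -289/2838 ≈ -0.10183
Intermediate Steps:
N(v) = 919/v²
l(F) = 4/3 + F/3
1/(l(-43) + N(T(21, 29))) = 1/((4/3 + (⅓)*(-43)) + 919/(12 - 1*29)²) = 1/((4/3 - 43/3) + 919/(12 - 29)²) = 1/(-13 + 919/(-17)²) = 1/(-13 + 919*(1/289)) = 1/(-13 + 919/289) = 1/(-2838/289) = -289/2838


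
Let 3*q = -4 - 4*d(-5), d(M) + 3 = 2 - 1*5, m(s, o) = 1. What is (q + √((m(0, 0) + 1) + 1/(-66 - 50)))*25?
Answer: 500/3 + 25*√6699/58 ≈ 201.95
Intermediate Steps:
d(M) = -6 (d(M) = -3 + (2 - 1*5) = -3 + (2 - 5) = -3 - 3 = -6)
q = 20/3 (q = (-4 - 4*(-6))/3 = (-4 + 24)/3 = (⅓)*20 = 20/3 ≈ 6.6667)
(q + √((m(0, 0) + 1) + 1/(-66 - 50)))*25 = (20/3 + √((1 + 1) + 1/(-66 - 50)))*25 = (20/3 + √(2 + 1/(-116)))*25 = (20/3 + √(2 - 1/116))*25 = (20/3 + √(231/116))*25 = (20/3 + √6699/58)*25 = 500/3 + 25*√6699/58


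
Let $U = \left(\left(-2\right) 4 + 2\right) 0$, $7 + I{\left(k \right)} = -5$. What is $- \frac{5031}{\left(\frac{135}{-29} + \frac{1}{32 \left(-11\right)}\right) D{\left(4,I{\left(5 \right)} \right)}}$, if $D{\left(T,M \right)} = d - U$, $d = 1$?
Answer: $\frac{51356448}{47549} \approx 1080.1$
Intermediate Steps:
$I{\left(k \right)} = -12$ ($I{\left(k \right)} = -7 - 5 = -12$)
$U = 0$ ($U = \left(-8 + 2\right) 0 = \left(-6\right) 0 = 0$)
$D{\left(T,M \right)} = 1$ ($D{\left(T,M \right)} = 1 - 0 = 1 + 0 = 1$)
$- \frac{5031}{\left(\frac{135}{-29} + \frac{1}{32 \left(-11\right)}\right) D{\left(4,I{\left(5 \right)} \right)}} = - \frac{5031}{\left(\frac{135}{-29} + \frac{1}{32 \left(-11\right)}\right) 1} = - \frac{5031}{\left(135 \left(- \frac{1}{29}\right) + \frac{1}{32} \left(- \frac{1}{11}\right)\right) 1} = - \frac{5031}{\left(- \frac{135}{29} - \frac{1}{352}\right) 1} = - \frac{5031}{\left(- \frac{47549}{10208}\right) 1} = - \frac{5031}{- \frac{47549}{10208}} = \left(-5031\right) \left(- \frac{10208}{47549}\right) = \frac{51356448}{47549}$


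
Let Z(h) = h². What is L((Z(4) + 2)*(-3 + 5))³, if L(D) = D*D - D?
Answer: 2000376000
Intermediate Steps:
L(D) = D² - D
L((Z(4) + 2)*(-3 + 5))³ = (((4² + 2)*(-3 + 5))*(-1 + (4² + 2)*(-3 + 5)))³ = (((16 + 2)*2)*(-1 + (16 + 2)*2))³ = ((18*2)*(-1 + 18*2))³ = (36*(-1 + 36))³ = (36*35)³ = 1260³ = 2000376000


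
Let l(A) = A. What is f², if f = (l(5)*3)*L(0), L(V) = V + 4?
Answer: 3600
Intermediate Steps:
L(V) = 4 + V
f = 60 (f = (5*3)*(4 + 0) = 15*4 = 60)
f² = 60² = 3600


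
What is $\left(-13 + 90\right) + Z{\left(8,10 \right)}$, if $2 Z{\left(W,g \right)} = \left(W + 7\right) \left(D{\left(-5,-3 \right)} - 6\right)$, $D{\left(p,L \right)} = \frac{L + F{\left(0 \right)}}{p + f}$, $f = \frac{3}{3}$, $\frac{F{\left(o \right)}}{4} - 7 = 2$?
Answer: $- \frac{239}{8} \approx -29.875$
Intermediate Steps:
$F{\left(o \right)} = 36$ ($F{\left(o \right)} = 28 + 4 \cdot 2 = 28 + 8 = 36$)
$f = 1$ ($f = 3 \cdot \frac{1}{3} = 1$)
$D{\left(p,L \right)} = \frac{36 + L}{1 + p}$ ($D{\left(p,L \right)} = \frac{L + 36}{p + 1} = \frac{36 + L}{1 + p}$)
$Z{\left(W,g \right)} = - \frac{399}{8} - \frac{57 W}{8}$ ($Z{\left(W,g \right)} = \frac{\left(W + 7\right) \left(\frac{36 - 3}{1 - 5} - 6\right)}{2} = \frac{\left(7 + W\right) \left(\frac{1}{-4} \cdot 33 - 6\right)}{2} = \frac{\left(7 + W\right) \left(\left(- \frac{1}{4}\right) 33 - 6\right)}{2} = \frac{\left(7 + W\right) \left(- \frac{33}{4} - 6\right)}{2} = \frac{\left(7 + W\right) \left(- \frac{57}{4}\right)}{2} = \frac{- \frac{399}{4} - \frac{57 W}{4}}{2} = - \frac{399}{8} - \frac{57 W}{8}$)
$\left(-13 + 90\right) + Z{\left(8,10 \right)} = \left(-13 + 90\right) - \frac{855}{8} = 77 - \frac{855}{8} = - \frac{239}{8}$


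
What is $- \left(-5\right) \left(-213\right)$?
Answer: $-1065$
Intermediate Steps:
$- \left(-5\right) \left(-213\right) = \left(-1\right) 1065 = -1065$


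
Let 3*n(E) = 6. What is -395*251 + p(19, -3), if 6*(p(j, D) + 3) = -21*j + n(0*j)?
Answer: -595285/6 ≈ -99214.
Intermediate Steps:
n(E) = 2 (n(E) = (⅓)*6 = 2)
p(j, D) = -8/3 - 7*j/2 (p(j, D) = -3 + (-21*j + 2)/6 = -3 + (2 - 21*j)/6 = -3 + (⅓ - 7*j/2) = -8/3 - 7*j/2)
-395*251 + p(19, -3) = -395*251 + (-8/3 - 7/2*19) = -99145 + (-8/3 - 133/2) = -99145 - 415/6 = -595285/6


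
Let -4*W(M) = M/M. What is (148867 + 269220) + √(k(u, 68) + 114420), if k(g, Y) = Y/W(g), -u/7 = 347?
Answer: 418087 + 2*√28537 ≈ 4.1843e+5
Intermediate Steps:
u = -2429 (u = -7*347 = -2429)
W(M) = -¼ (W(M) = -M/(4*M) = -¼*1 = -¼)
k(g, Y) = -4*Y (k(g, Y) = Y/(-¼) = Y*(-4) = -4*Y)
(148867 + 269220) + √(k(u, 68) + 114420) = (148867 + 269220) + √(-4*68 + 114420) = 418087 + √(-272 + 114420) = 418087 + √114148 = 418087 + 2*√28537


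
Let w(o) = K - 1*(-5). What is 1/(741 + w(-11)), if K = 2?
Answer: 1/748 ≈ 0.0013369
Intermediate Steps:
w(o) = 7 (w(o) = 2 - 1*(-5) = 2 + 5 = 7)
1/(741 + w(-11)) = 1/(741 + 7) = 1/748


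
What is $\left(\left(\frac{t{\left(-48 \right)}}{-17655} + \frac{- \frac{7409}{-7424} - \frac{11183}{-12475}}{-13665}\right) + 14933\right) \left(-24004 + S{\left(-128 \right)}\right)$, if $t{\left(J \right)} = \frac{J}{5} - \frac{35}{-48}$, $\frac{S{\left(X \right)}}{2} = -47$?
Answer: $- \frac{804051656783305678569607}{2234374032528000} \approx -3.5986 \cdot 10^{8}$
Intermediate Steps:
$S{\left(X \right)} = -94$ ($S{\left(X \right)} = 2 \left(-47\right) = -94$)
$t{\left(J \right)} = \frac{35}{48} + \frac{J}{5}$ ($t{\left(J \right)} = J \frac{1}{5} - - \frac{35}{48} = \frac{J}{5} + \frac{35}{48} = \frac{35}{48} + \frac{J}{5}$)
$\left(\left(\frac{t{\left(-48 \right)}}{-17655} + \frac{- \frac{7409}{-7424} - \frac{11183}{-12475}}{-13665}\right) + 14933\right) \left(-24004 + S{\left(-128 \right)}\right) = \left(\left(\frac{\frac{35}{48} + \frac{1}{5} \left(-48\right)}{-17655} + \frac{- \frac{7409}{-7424} - \frac{11183}{-12475}}{-13665}\right) + 14933\right) \left(-24004 - 94\right) = \left(\left(\left(\frac{35}{48} - \frac{48}{5}\right) \left(- \frac{1}{17655}\right) + \left(\left(-7409\right) \left(- \frac{1}{7424}\right) - - \frac{11183}{12475}\right) \left(- \frac{1}{13665}\right)\right) + 14933\right) \left(-24098\right) = \left(\left(\left(- \frac{2129}{240}\right) \left(- \frac{1}{17655}\right) + \left(\frac{7409}{7424} + \frac{11183}{12475}\right) \left(- \frac{1}{13665}\right)\right) + 14933\right) \left(-24098\right) = \left(\left(\frac{2129}{4237200} + \frac{175449867}{92614400} \left(- \frac{1}{13665}\right)\right) + 14933\right) \left(-24098\right) = \left(\left(\frac{2129}{4237200} - \frac{58483289}{421858592000}\right) + 14933\right) \left(-24098\right) = \left(\frac{1625828875543}{4468748065056000} + 14933\right) \left(-24098\right) = \frac{66731816481310123543}{4468748065056000} \left(-24098\right) = - \frac{804051656783305678569607}{2234374032528000}$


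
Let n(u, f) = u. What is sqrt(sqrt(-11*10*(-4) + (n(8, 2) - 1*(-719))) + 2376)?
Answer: sqrt(2376 + sqrt(1167)) ≈ 49.093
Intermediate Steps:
sqrt(sqrt(-11*10*(-4) + (n(8, 2) - 1*(-719))) + 2376) = sqrt(sqrt(-11*10*(-4) + (8 - 1*(-719))) + 2376) = sqrt(sqrt(-110*(-4) + (8 + 719)) + 2376) = sqrt(sqrt(440 + 727) + 2376) = sqrt(sqrt(1167) + 2376) = sqrt(2376 + sqrt(1167))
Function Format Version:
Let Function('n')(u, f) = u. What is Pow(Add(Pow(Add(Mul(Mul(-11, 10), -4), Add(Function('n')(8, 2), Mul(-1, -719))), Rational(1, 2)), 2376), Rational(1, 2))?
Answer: Pow(Add(2376, Pow(1167, Rational(1, 2))), Rational(1, 2)) ≈ 49.093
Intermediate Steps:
Pow(Add(Pow(Add(Mul(Mul(-11, 10), -4), Add(Function('n')(8, 2), Mul(-1, -719))), Rational(1, 2)), 2376), Rational(1, 2)) = Pow(Add(Pow(Add(Mul(Mul(-11, 10), -4), Add(8, Mul(-1, -719))), Rational(1, 2)), 2376), Rational(1, 2)) = Pow(Add(Pow(Add(Mul(-110, -4), Add(8, 719)), Rational(1, 2)), 2376), Rational(1, 2)) = Pow(Add(Pow(Add(440, 727), Rational(1, 2)), 2376), Rational(1, 2)) = Pow(Add(Pow(1167, Rational(1, 2)), 2376), Rational(1, 2)) = Pow(Add(2376, Pow(1167, Rational(1, 2))), Rational(1, 2))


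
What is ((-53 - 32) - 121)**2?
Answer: 42436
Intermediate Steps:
((-53 - 32) - 121)**2 = (-85 - 121)**2 = (-206)**2 = 42436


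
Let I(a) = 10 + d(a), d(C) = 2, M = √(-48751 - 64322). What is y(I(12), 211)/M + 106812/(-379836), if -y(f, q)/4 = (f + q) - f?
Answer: -989/3517 + 844*I*√113073/113073 ≈ -0.28121 + 2.5099*I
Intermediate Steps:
M = I*√113073 (M = √(-113073) = I*√113073 ≈ 336.26*I)
I(a) = 12 (I(a) = 10 + 2 = 12)
y(f, q) = -4*q (y(f, q) = -4*((f + q) - f) = -4*q)
y(I(12), 211)/M + 106812/(-379836) = (-4*211)/((I*√113073)) + 106812/(-379836) = -(-844)*I*√113073/113073 + 106812*(-1/379836) = 844*I*√113073/113073 - 989/3517 = -989/3517 + 844*I*√113073/113073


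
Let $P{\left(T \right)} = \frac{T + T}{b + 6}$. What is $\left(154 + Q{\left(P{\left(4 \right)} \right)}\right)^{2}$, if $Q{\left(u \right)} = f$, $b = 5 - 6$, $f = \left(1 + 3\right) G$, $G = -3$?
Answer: $20164$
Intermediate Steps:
$f = -12$ ($f = \left(1 + 3\right) \left(-3\right) = 4 \left(-3\right) = -12$)
$b = -1$ ($b = 5 - 6 = -1$)
$P{\left(T \right)} = \frac{2 T}{5}$ ($P{\left(T \right)} = \frac{T + T}{-1 + 6} = \frac{2 T}{5}$)
$Q{\left(u \right)} = -12$
$\left(154 + Q{\left(P{\left(4 \right)} \right)}\right)^{2} = \left(154 - 12\right)^{2} = 142^{2} = 20164$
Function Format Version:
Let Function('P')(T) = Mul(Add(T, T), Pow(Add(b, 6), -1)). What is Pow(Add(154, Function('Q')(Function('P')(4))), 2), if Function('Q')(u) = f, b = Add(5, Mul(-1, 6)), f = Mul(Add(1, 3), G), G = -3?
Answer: 20164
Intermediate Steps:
f = -12 (f = Mul(Add(1, 3), -3) = Mul(4, -3) = -12)
b = -1 (b = Add(5, -6) = -1)
Function('P')(T) = Mul(Rational(2, 5), T) (Function('P')(T) = Mul(Add(T, T), Pow(Add(-1, 6), -1)) = Mul(Mul(2, T), Pow(5, -1)) = Mul(Mul(2, T), Rational(1, 5)) = Mul(Rational(2, 5), T))
Function('Q')(u) = -12
Pow(Add(154, Function('Q')(Function('P')(4))), 2) = Pow(Add(154, -12), 2) = Pow(142, 2) = 20164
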